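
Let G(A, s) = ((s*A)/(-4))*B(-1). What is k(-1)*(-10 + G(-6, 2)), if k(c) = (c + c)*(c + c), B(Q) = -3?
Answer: -76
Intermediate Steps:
G(A, s) = 3*A*s/4 (G(A, s) = ((s*A)/(-4))*(-3) = ((A*s)*(-¼))*(-3) = -A*s/4*(-3) = 3*A*s/4)
k(c) = 4*c² (k(c) = (2*c)*(2*c) = 4*c²)
k(-1)*(-10 + G(-6, 2)) = (4*(-1)²)*(-10 + (¾)*(-6)*2) = (4*1)*(-10 - 9) = 4*(-19) = -76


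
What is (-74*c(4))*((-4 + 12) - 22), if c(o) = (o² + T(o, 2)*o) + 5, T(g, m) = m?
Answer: 30044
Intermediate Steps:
c(o) = 5 + o² + 2*o (c(o) = (o² + 2*o) + 5 = 5 + o² + 2*o)
(-74*c(4))*((-4 + 12) - 22) = (-74*(5 + 4² + 2*4))*((-4 + 12) - 22) = (-74*(5 + 16 + 8))*(8 - 22) = -74*29*(-14) = -2146*(-14) = 30044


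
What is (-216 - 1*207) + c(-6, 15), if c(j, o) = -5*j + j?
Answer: -399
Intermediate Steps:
c(j, o) = -4*j
(-216 - 1*207) + c(-6, 15) = (-216 - 1*207) - 4*(-6) = (-216 - 207) + 24 = -423 + 24 = -399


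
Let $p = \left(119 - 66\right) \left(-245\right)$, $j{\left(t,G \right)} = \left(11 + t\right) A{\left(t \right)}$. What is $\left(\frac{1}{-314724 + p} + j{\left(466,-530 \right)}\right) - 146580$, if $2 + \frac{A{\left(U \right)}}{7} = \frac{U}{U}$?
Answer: $- \frac{49129805572}{327709} \approx -1.4992 \cdot 10^{5}$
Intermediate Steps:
$A{\left(U \right)} = -7$ ($A{\left(U \right)} = -14 + 7 \frac{U}{U} = -14 + 7 \cdot 1 = -14 + 7 = -7$)
$j{\left(t,G \right)} = -77 - 7 t$ ($j{\left(t,G \right)} = \left(11 + t\right) \left(-7\right) = -77 - 7 t$)
$p = -12985$ ($p = 53 \left(-245\right) = -12985$)
$\left(\frac{1}{-314724 + p} + j{\left(466,-530 \right)}\right) - 146580 = \left(\frac{1}{-314724 - 12985} - 3339\right) - 146580 = \left(\frac{1}{-327709} - 3339\right) - 146580 = \left(- \frac{1}{327709} - 3339\right) - 146580 = - \frac{1094220352}{327709} - 146580 = - \frac{49129805572}{327709}$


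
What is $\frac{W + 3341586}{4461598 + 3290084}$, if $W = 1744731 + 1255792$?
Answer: $\frac{6342109}{7751682} \approx 0.81816$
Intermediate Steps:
$W = 3000523$
$\frac{W + 3341586}{4461598 + 3290084} = \frac{3000523 + 3341586}{4461598 + 3290084} = \frac{6342109}{7751682}$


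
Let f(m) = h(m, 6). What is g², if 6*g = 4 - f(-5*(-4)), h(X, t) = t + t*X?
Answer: 3721/9 ≈ 413.44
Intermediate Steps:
h(X, t) = t + X*t
f(m) = 6 + 6*m (f(m) = 6*(1 + m) = 6 + 6*m)
g = -61/3 (g = (4 - (6 + 6*(-5*(-4))))/6 = (4 - (6 + 6*20))/6 = (4 - (6 + 120))/6 = (4 - 1*126)/6 = (4 - 126)/6 = (⅙)*(-122) = -61/3 ≈ -20.333)
g² = (-61/3)² = 3721/9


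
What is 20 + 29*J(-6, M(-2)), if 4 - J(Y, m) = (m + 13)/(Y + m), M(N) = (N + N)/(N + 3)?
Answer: 1621/10 ≈ 162.10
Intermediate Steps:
M(N) = 2*N/(3 + N) (M(N) = (2*N)/(3 + N) = 2*N/(3 + N))
J(Y, m) = 4 - (13 + m)/(Y + m) (J(Y, m) = 4 - (m + 13)/(Y + m) = 4 - (13 + m)/(Y + m))
20 + 29*J(-6, M(-2)) = 20 + 29*((-13 + 3*(2*(-2)/(3 - 2)) + 4*(-6))/(-6 + 2*(-2)/(3 - 2))) = 20 + 29*((-13 + 3*(2*(-2)/1) - 24)/(-6 + 2*(-2)/1)) = 20 + 29*((-13 + 3*(2*(-2)*1) - 24)/(-6 + 2*(-2)*1)) = 20 + 29*((-13 + 3*(-4) - 24)/(-6 - 4)) = 20 + 29*((-13 - 12 - 24)/(-10)) = 20 + 29*(-⅒*(-49)) = 20 + 29*(49/10) = 20 + 1421/10 = 1621/10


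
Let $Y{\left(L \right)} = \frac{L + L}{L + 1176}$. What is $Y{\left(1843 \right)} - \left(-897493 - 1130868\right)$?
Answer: $\frac{6123625545}{3019} \approx 2.0284 \cdot 10^{6}$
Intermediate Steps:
$Y{\left(L \right)} = \frac{2 L}{1176 + L}$
$Y{\left(1843 \right)} - \left(-897493 - 1130868\right) = 2 \cdot 1843 \frac{1}{1176 + 1843} - \left(-897493 - 1130868\right) = 2 \cdot 1843 \cdot \frac{1}{3019} - \left(-897493 - 1130868\right) = 2 \cdot 1843 \cdot \frac{1}{3019} - -2028361 = \frac{3686}{3019} + 2028361 = \frac{6123625545}{3019}$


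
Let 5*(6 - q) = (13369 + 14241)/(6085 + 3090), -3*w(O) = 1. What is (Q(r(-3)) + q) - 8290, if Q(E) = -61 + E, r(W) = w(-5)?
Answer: -229721866/27525 ≈ -8345.9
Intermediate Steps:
w(O) = -⅓ (w(O) = -⅓*1 = -⅓)
r(W) = -⅓
q = 49528/9175 (q = 6 - (13369 + 14241)/(5*(6085 + 3090)) = 6 - 5522/9175 = 49528/9175 ≈ 5.3981)
(Q(r(-3)) + q) - 8290 = ((-61 - ⅓) + 49528/9175) - 8290 = (-184/3 + 49528/9175) - 8290 = -1539616/27525 - 8290 = -229721866/27525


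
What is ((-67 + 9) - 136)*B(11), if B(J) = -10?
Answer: 1940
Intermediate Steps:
((-67 + 9) - 136)*B(11) = ((-67 + 9) - 136)*(-10) = (-58 - 136)*(-10) = -194*(-10) = 1940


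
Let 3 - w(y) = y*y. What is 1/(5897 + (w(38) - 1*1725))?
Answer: 1/2731 ≈ 0.00036617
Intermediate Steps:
w(y) = 3 - y² (w(y) = 3 - y*y = 3 - y²)
1/(5897 + (w(38) - 1*1725)) = 1/(5897 + ((3 - 1*38²) - 1*1725)) = 1/(5897 + ((3 - 1*1444) - 1725)) = 1/(5897 + ((3 - 1444) - 1725)) = 1/(5897 + (-1441 - 1725)) = 1/(5897 - 3166) = 1/2731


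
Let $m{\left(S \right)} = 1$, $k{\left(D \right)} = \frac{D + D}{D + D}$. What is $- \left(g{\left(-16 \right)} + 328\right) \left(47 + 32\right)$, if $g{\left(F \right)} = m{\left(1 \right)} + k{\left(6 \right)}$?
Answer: $-26070$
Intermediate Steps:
$k{\left(D \right)} = 1$ ($k{\left(D \right)} = \frac{2 D}{2 D} = 2 D \frac{1}{2 D} = 1$)
$g{\left(F \right)} = 2$ ($g{\left(F \right)} = 1 + 1 = 2$)
$- \left(g{\left(-16 \right)} + 328\right) \left(47 + 32\right) = - \left(2 + 328\right) \left(47 + 32\right) = - 330 \cdot 79 = \left(-1\right) 26070 = -26070$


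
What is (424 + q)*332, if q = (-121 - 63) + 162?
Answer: 133464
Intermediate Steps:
q = -22 (q = -184 + 162 = -22)
(424 + q)*332 = (424 - 22)*332 = 402*332 = 133464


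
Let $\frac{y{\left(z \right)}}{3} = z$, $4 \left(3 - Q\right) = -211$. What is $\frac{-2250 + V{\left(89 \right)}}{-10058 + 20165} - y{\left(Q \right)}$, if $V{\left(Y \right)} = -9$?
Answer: $- \frac{752291}{4492} \approx -167.47$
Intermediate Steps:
$Q = \frac{223}{4}$ ($Q = 3 - - \frac{211}{4} = 3 + \frac{211}{4} = \frac{223}{4} \approx 55.75$)
$y{\left(z \right)} = 3 z$
$\frac{-2250 + V{\left(89 \right)}}{-10058 + 20165} - y{\left(Q \right)} = \frac{-2250 - 9}{-10058 + 20165} - 3 \cdot \frac{223}{4} = - \frac{2259}{10107} - \frac{669}{4} = \left(-2259\right) \frac{1}{10107} - \frac{669}{4} = - \frac{251}{1123} - \frac{669}{4} = - \frac{752291}{4492}$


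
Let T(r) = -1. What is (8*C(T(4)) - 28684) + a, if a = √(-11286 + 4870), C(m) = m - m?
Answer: -28684 + 4*I*√401 ≈ -28684.0 + 80.1*I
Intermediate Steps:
C(m) = 0
a = 4*I*√401 (a = √(-6416) = 4*I*√401 ≈ 80.1*I)
(8*C(T(4)) - 28684) + a = (8*0 - 28684) + 4*I*√401 = (0 - 28684) + 4*I*√401 = -28684 + 4*I*√401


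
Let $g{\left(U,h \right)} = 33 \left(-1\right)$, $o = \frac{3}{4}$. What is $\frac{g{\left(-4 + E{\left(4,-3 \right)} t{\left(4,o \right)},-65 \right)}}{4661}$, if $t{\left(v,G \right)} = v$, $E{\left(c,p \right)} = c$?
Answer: $- \frac{33}{4661} \approx -0.00708$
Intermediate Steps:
$o = \frac{3}{4}$ ($o = 3 \cdot \frac{1}{4} = \frac{3}{4} \approx 0.75$)
$g{\left(U,h \right)} = -33$
$\frac{g{\left(-4 + E{\left(4,-3 \right)} t{\left(4,o \right)},-65 \right)}}{4661} = - \frac{33}{4661}$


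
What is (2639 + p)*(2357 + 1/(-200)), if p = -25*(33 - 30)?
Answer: 302166759/50 ≈ 6.0433e+6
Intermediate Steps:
p = -75 (p = -25*3 = -75)
(2639 + p)*(2357 + 1/(-200)) = (2639 - 75)*(2357 + 1/(-200)) = 2564*(2357 - 1/200) = 2564*(471399/200) = 302166759/50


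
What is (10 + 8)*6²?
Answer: 648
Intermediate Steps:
(10 + 8)*6² = 18*36 = 648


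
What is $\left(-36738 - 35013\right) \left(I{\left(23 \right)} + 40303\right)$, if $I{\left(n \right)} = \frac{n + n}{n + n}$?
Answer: $-2891852304$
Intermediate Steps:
$I{\left(n \right)} = 1$ ($I{\left(n \right)} = \frac{2 n}{2 n} = 2 n \frac{1}{2 n} = 1$)
$\left(-36738 - 35013\right) \left(I{\left(23 \right)} + 40303\right) = \left(-36738 - 35013\right) \left(1 + 40303\right) = \left(-71751\right) 40304 = -2891852304$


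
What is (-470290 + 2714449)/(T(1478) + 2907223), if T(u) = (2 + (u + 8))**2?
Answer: 2244159/5121367 ≈ 0.43820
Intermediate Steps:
T(u) = (10 + u)**2 (T(u) = (2 + (8 + u))**2 = (10 + u)**2)
(-470290 + 2714449)/(T(1478) + 2907223) = (-470290 + 2714449)/((10 + 1478)**2 + 2907223) = 2244159/(1488**2 + 2907223) = 2244159/(2214144 + 2907223) = 2244159/5121367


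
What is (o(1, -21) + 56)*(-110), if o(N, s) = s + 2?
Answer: -4070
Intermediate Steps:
o(N, s) = 2 + s
(o(1, -21) + 56)*(-110) = ((2 - 21) + 56)*(-110) = (-19 + 56)*(-110) = 37*(-110) = -4070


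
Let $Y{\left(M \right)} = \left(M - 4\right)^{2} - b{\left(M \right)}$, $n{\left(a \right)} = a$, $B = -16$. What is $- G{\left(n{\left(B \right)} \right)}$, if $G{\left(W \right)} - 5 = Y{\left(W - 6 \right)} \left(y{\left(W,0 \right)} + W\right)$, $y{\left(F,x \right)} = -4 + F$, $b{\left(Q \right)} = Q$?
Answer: $25123$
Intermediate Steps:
$Y{\left(M \right)} = \left(-4 + M\right)^{2} - M$ ($Y{\left(M \right)} = \left(M - 4\right)^{2} - M = \left(-4 + M\right)^{2} - M$)
$G{\left(W \right)} = 5 + \left(-4 + 2 W\right) \left(6 + \left(-10 + W\right)^{2} - W\right)$ ($G{\left(W \right)} = 5 + \left(\left(-4 + \left(W - 6\right)\right)^{2} - \left(W - 6\right)\right) \left(\left(-4 + W\right) + W\right) = 5 + \left(\left(-4 + \left(W - 6\right)\right)^{2} - \left(W - 6\right)\right) \left(-4 + 2 W\right) = 5 + \left(\left(-4 + \left(-6 + W\right)\right)^{2} - \left(-6 + W\right)\right) \left(-4 + 2 W\right) = 5 + \left(\left(-10 + W\right)^{2} - \left(-6 + W\right)\right) \left(-4 + 2 W\right) = 5 + \left(6 + \left(-10 + W\right)^{2} - W\right) \left(-4 + 2 W\right) = 5 + \left(-4 + 2 W\right) \left(6 + \left(-10 + W\right)^{2} - W\right)$)
$- G{\left(n{\left(B \right)} \right)} = - (-419 - 46 \left(-16\right)^{2} + 2 \left(-16\right)^{3} + 296 \left(-16\right)) = - (-419 - 11776 + 2 \left(-4096\right) - 4736) = - (-419 - 11776 - 8192 - 4736) = \left(-1\right) \left(-25123\right) = 25123$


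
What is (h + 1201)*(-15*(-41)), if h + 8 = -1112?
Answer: 49815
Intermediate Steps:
h = -1120 (h = -8 - 1112 = -1120)
(h + 1201)*(-15*(-41)) = (-1120 + 1201)*(-15*(-41)) = 81*615 = 49815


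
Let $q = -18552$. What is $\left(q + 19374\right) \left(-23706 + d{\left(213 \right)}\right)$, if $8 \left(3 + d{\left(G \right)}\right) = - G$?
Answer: $- \frac{78042735}{4} \approx -1.9511 \cdot 10^{7}$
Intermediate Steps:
$d{\left(G \right)} = -3 - \frac{G}{8}$ ($d{\left(G \right)} = -3 + \frac{\left(-1\right) G}{8} = -3 - \frac{G}{8}$)
$\left(q + 19374\right) \left(-23706 + d{\left(213 \right)}\right) = \left(-18552 + 19374\right) \left(-23706 - \frac{237}{8}\right) = 822 \left(-23706 - \frac{237}{8}\right) = 822 \left(- \frac{189885}{8}\right) = - \frac{78042735}{4}$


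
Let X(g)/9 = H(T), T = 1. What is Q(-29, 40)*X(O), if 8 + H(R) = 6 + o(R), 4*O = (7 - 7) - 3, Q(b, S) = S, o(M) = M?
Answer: -360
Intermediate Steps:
O = -¾ (O = ((7 - 7) - 3)/4 = (0 - 3)/4 = (¼)*(-3) = -¾ ≈ -0.75000)
H(R) = -2 + R (H(R) = -8 + (6 + R) = -2 + R)
X(g) = -9 (X(g) = 9*(-2 + 1) = 9*(-1) = -9)
Q(-29, 40)*X(O) = 40*(-9) = -360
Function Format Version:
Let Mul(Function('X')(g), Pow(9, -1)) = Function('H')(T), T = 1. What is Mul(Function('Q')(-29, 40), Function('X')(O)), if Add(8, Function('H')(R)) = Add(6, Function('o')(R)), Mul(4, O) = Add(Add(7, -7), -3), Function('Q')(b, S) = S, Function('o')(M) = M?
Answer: -360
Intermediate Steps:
O = Rational(-3, 4) (O = Mul(Rational(1, 4), Add(Add(7, -7), -3)) = Mul(Rational(1, 4), Add(0, -3)) = Mul(Rational(1, 4), -3) = Rational(-3, 4) ≈ -0.75000)
Function('H')(R) = Add(-2, R) (Function('H')(R) = Add(-8, Add(6, R)) = Add(-2, R))
Function('X')(g) = -9 (Function('X')(g) = Mul(9, Add(-2, 1)) = Mul(9, -1) = -9)
Mul(Function('Q')(-29, 40), Function('X')(O)) = Mul(40, -9) = -360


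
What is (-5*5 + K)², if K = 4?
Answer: 441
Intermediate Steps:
(-5*5 + K)² = (-5*5 + 4)² = (-25 + 4)² = (-21)² = 441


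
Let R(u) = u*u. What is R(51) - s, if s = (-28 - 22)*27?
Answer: 3951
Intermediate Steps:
R(u) = u**2
s = -1350 (s = -50*27 = -1350)
R(51) - s = 51**2 - 1*(-1350) = 2601 + 1350 = 3951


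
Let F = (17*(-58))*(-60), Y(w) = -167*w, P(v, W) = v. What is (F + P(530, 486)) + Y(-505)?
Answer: 144025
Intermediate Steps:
F = 59160 (F = -986*(-60) = 59160)
(F + P(530, 486)) + Y(-505) = (59160 + 530) - 167*(-505) = 59690 + 84335 = 144025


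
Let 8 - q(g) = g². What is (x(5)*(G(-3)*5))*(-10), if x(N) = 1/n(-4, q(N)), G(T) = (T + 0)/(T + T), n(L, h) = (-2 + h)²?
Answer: -25/361 ≈ -0.069252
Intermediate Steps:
q(g) = 8 - g²
G(T) = ½ (G(T) = T/((2*T)) = T*(1/(2*T)) = ½)
x(N) = (6 - N²)⁻² (x(N) = 1/((-2 + (8 - N²))²) = 1/((6 - N²)²) = (6 - N²)⁻²)
(x(5)*(G(-3)*5))*(-10) = (((½)*5)/(-6 + 5²)²)*(-10) = ((5/2)/(-6 + 25)²)*(-10) = ((5/2)/19²)*(-10) = ((1/361)*(5/2))*(-10) = (5/722)*(-10) = -25/361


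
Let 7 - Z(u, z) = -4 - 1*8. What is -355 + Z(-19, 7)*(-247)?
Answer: -5048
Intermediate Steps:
Z(u, z) = 19 (Z(u, z) = 7 - (-4 - 1*8) = 7 - (-4 - 8) = 7 - 1*(-12) = 7 + 12 = 19)
-355 + Z(-19, 7)*(-247) = -355 + 19*(-247) = -355 - 4693 = -5048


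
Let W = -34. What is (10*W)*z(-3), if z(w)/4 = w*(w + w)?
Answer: -24480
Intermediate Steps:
z(w) = 8*w² (z(w) = 4*(w*(w + w)) = 4*(w*(2*w)) = 4*(2*w²) = 8*w²)
(10*W)*z(-3) = (10*(-34))*(8*(-3)²) = -2720*9 = -340*72 = -24480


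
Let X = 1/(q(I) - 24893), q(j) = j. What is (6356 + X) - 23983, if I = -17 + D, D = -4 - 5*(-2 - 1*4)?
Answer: -438630269/24884 ≈ -17627.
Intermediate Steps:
D = 26 (D = -4 - 5*(-2 - 4) = -4 - 5*(-6) = -4 + 30 = 26)
I = 9 (I = -17 + 26 = 9)
X = -1/24884 (X = 1/(9 - 24893) = 1/(-24884) = -1/24884 ≈ -4.0186e-5)
(6356 + X) - 23983 = (6356 - 1/24884) - 23983 = 158162703/24884 - 23983 = -438630269/24884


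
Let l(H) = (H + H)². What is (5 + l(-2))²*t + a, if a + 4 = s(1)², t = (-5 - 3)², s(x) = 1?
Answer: 28221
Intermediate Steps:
t = 64 (t = (-8)² = 64)
l(H) = 4*H² (l(H) = (2*H)² = 4*H²)
a = -3 (a = -4 + 1² = -4 + 1 = -3)
(5 + l(-2))²*t + a = (5 + 4*(-2)²)²*64 - 3 = (5 + 4*4)²*64 - 3 = (5 + 16)²*64 - 3 = 21²*64 - 3 = 441*64 - 3 = 28224 - 3 = 28221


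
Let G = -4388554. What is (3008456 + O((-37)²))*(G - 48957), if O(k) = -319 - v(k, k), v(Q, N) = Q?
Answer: -13342566074448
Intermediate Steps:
O(k) = -319 - k
(3008456 + O((-37)²))*(G - 48957) = (3008456 + (-319 - 1*(-37)²))*(-4388554 - 48957) = (3008456 + (-319 - 1*1369))*(-4437511) = (3008456 + (-319 - 1369))*(-4437511) = (3008456 - 1688)*(-4437511) = 3006768*(-4437511) = -13342566074448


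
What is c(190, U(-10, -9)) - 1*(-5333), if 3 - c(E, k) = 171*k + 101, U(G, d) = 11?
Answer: 3354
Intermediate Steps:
c(E, k) = -98 - 171*k (c(E, k) = 3 - (171*k + 101) = 3 - (101 + 171*k) = 3 + (-101 - 171*k) = -98 - 171*k)
c(190, U(-10, -9)) - 1*(-5333) = (-98 - 171*11) - 1*(-5333) = (-98 - 1881) + 5333 = -1979 + 5333 = 3354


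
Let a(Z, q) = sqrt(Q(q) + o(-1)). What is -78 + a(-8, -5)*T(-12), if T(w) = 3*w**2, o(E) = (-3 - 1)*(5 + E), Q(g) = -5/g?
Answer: -78 + 432*I*sqrt(15) ≈ -78.0 + 1673.1*I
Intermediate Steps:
o(E) = -20 - 4*E (o(E) = -4*(5 + E) = -20 - 4*E)
a(Z, q) = sqrt(-16 - 5/q) (a(Z, q) = sqrt(-5/q + (-20 - 4*(-1))) = sqrt(-5/q + (-20 + 4)) = sqrt(-5/q - 16) = sqrt(-16 - 5/q))
-78 + a(-8, -5)*T(-12) = -78 + sqrt(-16 - 5/(-5))*(3*(-12)**2) = -78 + sqrt(-16 - 5*(-1/5))*(3*144) = -78 + sqrt(-16 + 1)*432 = -78 + sqrt(-15)*432 = -78 + (I*sqrt(15))*432 = -78 + 432*I*sqrt(15)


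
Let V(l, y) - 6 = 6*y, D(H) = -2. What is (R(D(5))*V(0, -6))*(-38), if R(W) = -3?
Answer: -3420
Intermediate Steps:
V(l, y) = 6 + 6*y
(R(D(5))*V(0, -6))*(-38) = -3*(6 + 6*(-6))*(-38) = -3*(6 - 36)*(-38) = -3*(-30)*(-38) = 90*(-38) = -3420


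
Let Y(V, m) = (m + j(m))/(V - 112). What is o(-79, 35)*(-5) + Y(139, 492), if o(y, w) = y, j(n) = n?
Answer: 3883/9 ≈ 431.44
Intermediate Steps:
Y(V, m) = 2*m/(-112 + V) (Y(V, m) = (m + m)/(V - 112) = (2*m)/(-112 + V) = 2*m/(-112 + V))
o(-79, 35)*(-5) + Y(139, 492) = -79*(-5) + 2*492/(-112 + 139) = 395 + 2*492/27 = 395 + 2*492*(1/27) = 395 + 328/9 = 3883/9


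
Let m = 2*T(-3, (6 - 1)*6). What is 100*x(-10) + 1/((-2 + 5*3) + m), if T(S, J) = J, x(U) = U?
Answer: -72999/73 ≈ -999.99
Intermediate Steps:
m = 60 (m = 2*((6 - 1)*6) = 2*(5*6) = 2*30 = 60)
100*x(-10) + 1/((-2 + 5*3) + m) = 100*(-10) + 1/((-2 + 5*3) + 60) = -1000 + 1/((-2 + 15) + 60) = -1000 + 1/(13 + 60) = -1000 + 1/73 = -72999/73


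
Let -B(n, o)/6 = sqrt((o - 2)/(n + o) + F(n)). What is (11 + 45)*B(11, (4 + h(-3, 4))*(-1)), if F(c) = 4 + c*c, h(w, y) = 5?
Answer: -168*sqrt(478) ≈ -3673.0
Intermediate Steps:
F(c) = 4 + c**2
B(n, o) = -6*sqrt(4 + n**2 + (-2 + o)/(n + o)) (B(n, o) = -6*sqrt((o - 2)/(n + o) + (4 + n**2)) = -6*sqrt((-2 + o)/(n + o) + (4 + n**2)) = -6*sqrt(4 + n**2 + (-2 + o)/(n + o)))
(11 + 45)*B(11, (4 + h(-3, 4))*(-1)) = (11 + 45)*(-6*sqrt(-2 + (4 + 5)*(-1) + (4 + 11**2)*(11 + (4 + 5)*(-1)))/sqrt(11 + (4 + 5)*(-1))) = 56*(-6*sqrt(-2 + 9*(-1) + (4 + 121)*(11 + 9*(-1)))/sqrt(11 + 9*(-1))) = 56*(-6*sqrt(-2 - 9 + 125*(11 - 9))/sqrt(11 - 9)) = 56*(-6*sqrt(2)*sqrt(-2 - 9 + 125*2)/2) = 56*(-6*sqrt(2)*sqrt(-2 - 9 + 250)/2) = 56*(-6*sqrt(478)/2) = 56*(-3*sqrt(478)) = -168*sqrt(478)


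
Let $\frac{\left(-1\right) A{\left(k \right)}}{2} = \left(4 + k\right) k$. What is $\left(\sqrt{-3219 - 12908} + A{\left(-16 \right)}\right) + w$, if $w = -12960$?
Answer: $-13344 + i \sqrt{16127} \approx -13344.0 + 126.99 i$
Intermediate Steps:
$A{\left(k \right)} = - 2 k \left(4 + k\right)$ ($A{\left(k \right)} = - 2 \left(4 + k\right) k = - 2 k \left(4 + k\right)$)
$\left(\sqrt{-3219 - 12908} + A{\left(-16 \right)}\right) + w = \left(\sqrt{-3219 - 12908} - - 32 \left(4 - 16\right)\right) - 12960 = \left(\sqrt{-16127} - \left(-32\right) \left(-12\right)\right) - 12960 = \left(i \sqrt{16127} - 384\right) - 12960 = \left(-384 + i \sqrt{16127}\right) - 12960 = -13344 + i \sqrt{16127}$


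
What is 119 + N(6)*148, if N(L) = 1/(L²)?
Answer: 1108/9 ≈ 123.11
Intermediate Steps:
N(L) = L⁻²
119 + N(6)*148 = 119 + 148/6² = 119 + (1/36)*148 = 119 + 37/9 = 1108/9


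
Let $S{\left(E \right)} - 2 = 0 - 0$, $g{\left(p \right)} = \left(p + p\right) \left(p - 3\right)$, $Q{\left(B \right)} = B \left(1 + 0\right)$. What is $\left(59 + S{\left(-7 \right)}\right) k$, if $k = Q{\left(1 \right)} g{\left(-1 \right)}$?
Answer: $488$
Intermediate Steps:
$Q{\left(B \right)} = B$ ($Q{\left(B \right)} = B 1 = B$)
$g{\left(p \right)} = 2 p \left(-3 + p\right)$
$k = 8$ ($k = 1 \cdot 2 \left(-1\right) \left(-3 - 1\right) = 1 \cdot 2 \left(-1\right) \left(-4\right) = 1 \cdot 8 = 8$)
$S{\left(E \right)} = 2$ ($S{\left(E \right)} = 2 + \left(0 - 0\right) = 2 + \left(0 + 0\right) = 2 + 0 = 2$)
$\left(59 + S{\left(-7 \right)}\right) k = \left(59 + 2\right) 8 = 61 \cdot 8 = 488$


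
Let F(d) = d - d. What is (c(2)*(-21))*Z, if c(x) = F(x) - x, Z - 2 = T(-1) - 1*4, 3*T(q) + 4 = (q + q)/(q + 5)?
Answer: -147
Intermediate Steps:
F(d) = 0
T(q) = -4/3 + 2*q/(3*(5 + q)) (T(q) = -4/3 + ((q + q)/(q + 5))/3 = -4/3 + ((2*q)/(5 + q))/3 = -4/3 + (2*q/(5 + q))/3 = -4/3 + 2*q/(3*(5 + q)))
Z = -7/2 (Z = 2 + (2*(-10 - 1*(-1))/(3*(5 - 1)) - 1*4) = 2 + ((2/3)*(-10 + 1)/4 - 4) = 2 + ((2/3)*(1/4)*(-9) - 4) = 2 + (-3/2 - 4) = 2 - 11/2 = -7/2 ≈ -3.5000)
c(x) = -x (c(x) = 0 - x = -x)
(c(2)*(-21))*Z = (-1*2*(-21))*(-7/2) = -2*(-21)*(-7/2) = 42*(-7/2) = -147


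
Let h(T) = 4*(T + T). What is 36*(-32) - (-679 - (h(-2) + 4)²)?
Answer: -329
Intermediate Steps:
h(T) = 8*T (h(T) = 4*(2*T) = 8*T)
36*(-32) - (-679 - (h(-2) + 4)²) = 36*(-32) - (-679 - (8*(-2) + 4)²) = -1152 - (-679 - (-16 + 4)²) = -1152 - (-679 - 1*(-12)²) = -1152 - (-679 - 1*144) = -1152 - (-679 - 144) = -1152 - 1*(-823) = -1152 + 823 = -329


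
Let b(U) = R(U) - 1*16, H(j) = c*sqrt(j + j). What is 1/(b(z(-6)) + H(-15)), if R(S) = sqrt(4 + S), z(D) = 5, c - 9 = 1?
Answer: -13/3169 - 10*I*sqrt(30)/3169 ≈ -0.0041022 - 0.017284*I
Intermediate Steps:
c = 10 (c = 9 + 1 = 10)
H(j) = 10*sqrt(2)*sqrt(j) (H(j) = 10*sqrt(j + j) = 10*sqrt(2*j) = 10*(sqrt(2)*sqrt(j)) = 10*sqrt(2)*sqrt(j))
b(U) = -16 + sqrt(4 + U) (b(U) = sqrt(4 + U) - 1*16 = sqrt(4 + U) - 16 = -16 + sqrt(4 + U))
1/(b(z(-6)) + H(-15)) = 1/((-16 + sqrt(4 + 5)) + 10*sqrt(2)*sqrt(-15)) = 1/((-16 + sqrt(9)) + 10*sqrt(2)*(I*sqrt(15))) = 1/((-16 + 3) + 10*I*sqrt(30)) = 1/(-13 + 10*I*sqrt(30))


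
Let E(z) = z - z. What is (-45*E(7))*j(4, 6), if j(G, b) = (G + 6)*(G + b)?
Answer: 0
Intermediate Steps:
j(G, b) = (6 + G)*(G + b)
E(z) = 0
(-45*E(7))*j(4, 6) = (-45*0)*(4**2 + 6*4 + 6*6 + 4*6) = 0*(16 + 24 + 36 + 24) = 0*100 = 0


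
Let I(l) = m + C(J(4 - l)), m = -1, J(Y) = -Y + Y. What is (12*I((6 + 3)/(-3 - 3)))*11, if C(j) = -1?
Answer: -264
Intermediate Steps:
J(Y) = 0
I(l) = -2 (I(l) = -1 - 1 = -2)
(12*I((6 + 3)/(-3 - 3)))*11 = (12*(-2))*11 = -24*11 = -264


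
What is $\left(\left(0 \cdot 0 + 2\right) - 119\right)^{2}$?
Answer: $13689$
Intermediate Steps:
$\left(\left(0 \cdot 0 + 2\right) - 119\right)^{2} = \left(\left(0 + 2\right) - 119\right)^{2} = \left(2 - 119\right)^{2} = \left(-117\right)^{2} = 13689$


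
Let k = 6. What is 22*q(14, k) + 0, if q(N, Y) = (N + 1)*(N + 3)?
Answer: 5610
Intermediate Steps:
q(N, Y) = (1 + N)*(3 + N)
22*q(14, k) + 0 = 22*(3 + 14² + 4*14) + 0 = 22*(3 + 196 + 56) + 0 = 22*255 + 0 = 5610 + 0 = 5610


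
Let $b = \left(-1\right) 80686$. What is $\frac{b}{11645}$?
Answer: $- \frac{80686}{11645} \approx -6.9288$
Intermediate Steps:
$b = -80686$
$\frac{b}{11645} = - \frac{80686}{11645}$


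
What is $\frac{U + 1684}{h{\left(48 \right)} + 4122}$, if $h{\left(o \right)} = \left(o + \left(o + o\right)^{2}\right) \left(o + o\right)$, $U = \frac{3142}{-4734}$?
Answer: $\frac{3984457}{2114834022} \approx 0.0018841$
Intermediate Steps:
$U = - \frac{1571}{2367}$ ($U = 3142 \left(- \frac{1}{4734}\right) = - \frac{1571}{2367} \approx -0.66371$)
$h{\left(o \right)} = 2 o \left(o + 4 o^{2}\right)$ ($h{\left(o \right)} = \left(o + \left(2 o\right)^{2}\right) 2 o = \left(o + 4 o^{2}\right) 2 o = 2 o \left(o + 4 o^{2}\right)$)
$\frac{U + 1684}{h{\left(48 \right)} + 4122} = \frac{- \frac{1571}{2367} + 1684}{48^{2} \left(2 + 8 \cdot 48\right) + 4122} = \frac{3984457}{2367 \left(2304 \left(2 + 384\right) + 4122\right)} = \frac{3984457}{2367 \left(2304 \cdot 386 + 4122\right)} = \frac{3984457}{2367 \left(889344 + 4122\right)} = \frac{3984457}{2367 \cdot 893466} = \frac{3984457}{2367} \cdot \frac{1}{893466} = \frac{3984457}{2114834022}$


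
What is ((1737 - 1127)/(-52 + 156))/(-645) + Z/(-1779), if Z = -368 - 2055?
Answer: 1793885/1325948 ≈ 1.3529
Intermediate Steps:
Z = -2423
((1737 - 1127)/(-52 + 156))/(-645) + Z/(-1779) = ((1737 - 1127)/(-52 + 156))/(-645) - 2423/(-1779) = (610/104)*(-1/645) - 2423*(-1/1779) = (610*(1/104))*(-1/645) + 2423/1779 = (305/52)*(-1/645) + 2423/1779 = -61/6708 + 2423/1779 = 1793885/1325948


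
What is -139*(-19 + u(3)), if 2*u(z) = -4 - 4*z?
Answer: 3753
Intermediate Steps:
u(z) = -2 - 2*z (u(z) = (-4 - 4*z)/2 = -2 - 2*z)
-139*(-19 + u(3)) = -139*(-19 + (-2 - 2*3)) = -139*(-19 + (-2 - 6)) = -139*(-19 - 8) = -139*(-27) = 3753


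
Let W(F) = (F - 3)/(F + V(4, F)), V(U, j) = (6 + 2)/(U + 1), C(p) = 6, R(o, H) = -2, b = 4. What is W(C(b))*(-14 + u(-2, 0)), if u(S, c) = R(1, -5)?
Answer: -120/19 ≈ -6.3158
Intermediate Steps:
u(S, c) = -2
V(U, j) = 8/(1 + U)
W(F) = (-3 + F)/(8/5 + F) (W(F) = (F - 3)/(F + 8/(1 + 4)) = (-3 + F)/(F + 8/5) = (-3 + F)/(8/5 + F))
W(C(b))*(-14 + u(-2, 0)) = (5*(-3 + 6)/(8 + 5*6))*(-14 - 2) = (5*3/(8 + 30))*(-16) = (5*3/38)*(-16) = (5*(1/38)*3)*(-16) = (15/38)*(-16) = -120/19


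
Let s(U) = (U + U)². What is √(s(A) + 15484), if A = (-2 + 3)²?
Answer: 88*√2 ≈ 124.45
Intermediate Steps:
A = 1 (A = 1² = 1)
s(U) = 4*U² (s(U) = (2*U)² = 4*U²)
√(s(A) + 15484) = √(4*1² + 15484) = √(4*1 + 15484) = √(4 + 15484) = √15488 = 88*√2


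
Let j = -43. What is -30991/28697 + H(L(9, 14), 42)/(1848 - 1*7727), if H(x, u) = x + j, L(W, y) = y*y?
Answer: -186586730/168709663 ≈ -1.1060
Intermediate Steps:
L(W, y) = y²
H(x, u) = -43 + x (H(x, u) = x - 43 = -43 + x)
-30991/28697 + H(L(9, 14), 42)/(1848 - 1*7727) = -30991/28697 + (-43 + 14²)/(1848 - 1*7727) = -30991*1/28697 + (-43 + 196)/(1848 - 7727) = -30991/28697 + 153/(-5879) = -30991/28697 + 153*(-1/5879) = -30991/28697 - 153/5879 = -186586730/168709663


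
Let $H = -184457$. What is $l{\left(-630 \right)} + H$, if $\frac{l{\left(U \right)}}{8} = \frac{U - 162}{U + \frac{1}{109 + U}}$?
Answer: $- \frac{60541204511}{328231} \approx -1.8445 \cdot 10^{5}$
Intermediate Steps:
$l{\left(U \right)} = \frac{8 \left(-162 + U\right)}{U + \frac{1}{109 + U}}$ ($l{\left(U \right)} = 8 \frac{U - 162}{U + \frac{1}{109 + U}} = 8 \frac{-162 + U}{U + \frac{1}{109 + U}} = \frac{8 \left(-162 + U\right)}{U + \frac{1}{109 + U}}$)
$l{\left(-630 \right)} + H = \frac{8 \left(-17658 + \left(-630\right)^{2} - -33390\right)}{1 + \left(-630\right)^{2} + 109 \left(-630\right)} - 184457 = \frac{8 \left(-17658 + 396900 + 33390\right)}{1 + 396900 - 68670} - 184457 = 8 \cdot \frac{1}{328231} \cdot 412632 - 184457 = \frac{3301056}{328231} - 184457 = - \frac{60541204511}{328231}$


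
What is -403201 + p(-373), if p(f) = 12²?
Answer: -403057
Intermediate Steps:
p(f) = 144
-403201 + p(-373) = -403201 + 144 = -403057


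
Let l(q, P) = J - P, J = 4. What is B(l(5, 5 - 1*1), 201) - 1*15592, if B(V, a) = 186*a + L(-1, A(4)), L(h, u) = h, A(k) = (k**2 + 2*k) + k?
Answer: 21793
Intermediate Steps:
l(q, P) = 4 - P
A(k) = k**2 + 3*k
B(V, a) = -1 + 186*a (B(V, a) = 186*a - 1 = -1 + 186*a)
B(l(5, 5 - 1*1), 201) - 1*15592 = (-1 + 186*201) - 1*15592 = (-1 + 37386) - 15592 = 37385 - 15592 = 21793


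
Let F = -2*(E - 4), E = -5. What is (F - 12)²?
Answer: 36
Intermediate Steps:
F = 18 (F = -2*(-5 - 4) = -2*(-9) = 18)
(F - 12)² = (18 - 12)² = 6² = 36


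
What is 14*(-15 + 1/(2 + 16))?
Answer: -1883/9 ≈ -209.22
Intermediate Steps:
14*(-15 + 1/(2 + 16)) = 14*(-15 + 1/18) = 14*(-269/18) = -1883/9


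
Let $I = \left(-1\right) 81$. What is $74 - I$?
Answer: $155$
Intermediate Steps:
$I = -81$
$74 - I = 74 - -81 = 74 + 81 = 155$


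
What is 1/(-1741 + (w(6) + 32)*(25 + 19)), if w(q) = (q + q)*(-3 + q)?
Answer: 1/1251 ≈ 0.00079936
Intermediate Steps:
w(q) = 2*q*(-3 + q) (w(q) = (2*q)*(-3 + q) = 2*q*(-3 + q))
1/(-1741 + (w(6) + 32)*(25 + 19)) = 1/(-1741 + (2*6*(-3 + 6) + 32)*(25 + 19)) = 1/(-1741 + (2*6*3 + 32)*44) = 1/(-1741 + (36 + 32)*44) = 1/(-1741 + 68*44) = 1/(-1741 + 2992) = 1/1251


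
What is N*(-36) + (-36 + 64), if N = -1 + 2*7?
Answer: -440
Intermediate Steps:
N = 13 (N = -1 + 14 = 13)
N*(-36) + (-36 + 64) = 13*(-36) + (-36 + 64) = -468 + 28 = -440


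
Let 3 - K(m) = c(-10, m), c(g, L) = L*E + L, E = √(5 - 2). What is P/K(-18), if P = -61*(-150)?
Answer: -21350/59 + 18300*√3/59 ≈ 175.36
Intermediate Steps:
E = √3 ≈ 1.7320
c(g, L) = L + L*√3 (c(g, L) = L*√3 + L = L + L*√3)
K(m) = 3 - m*(1 + √3)
P = 9150
P/K(-18) = 9150/(3 - 1*(-18)*(1 + √3)) = 9150/(3 + (18 + 18*√3)) = 9150/(21 + 18*√3)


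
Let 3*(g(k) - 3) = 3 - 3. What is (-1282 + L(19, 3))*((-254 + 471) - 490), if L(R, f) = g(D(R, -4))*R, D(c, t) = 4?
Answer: 334425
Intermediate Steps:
g(k) = 3 (g(k) = 3 + (3 - 3)/3 = 3 + (⅓)*0 = 3 + 0 = 3)
L(R, f) = 3*R
(-1282 + L(19, 3))*((-254 + 471) - 490) = (-1282 + 3*19)*((-254 + 471) - 490) = (-1282 + 57)*(217 - 490) = -1225*(-273) = 334425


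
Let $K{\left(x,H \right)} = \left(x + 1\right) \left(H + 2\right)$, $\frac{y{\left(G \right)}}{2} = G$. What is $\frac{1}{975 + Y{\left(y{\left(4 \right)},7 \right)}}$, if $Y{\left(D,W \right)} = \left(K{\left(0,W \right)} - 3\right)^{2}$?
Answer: $\frac{1}{1011} \approx 0.00098912$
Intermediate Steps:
$y{\left(G \right)} = 2 G$
$K{\left(x,H \right)} = \left(1 + x\right) \left(2 + H\right)$
$Y{\left(D,W \right)} = \left(-1 + W\right)^{2}$ ($Y{\left(D,W \right)} = \left(\left(2 + W + 2 \cdot 0 + W 0\right) - 3\right)^{2} = \left(\left(2 + W + 0 + 0\right) - 3\right)^{2} = \left(\left(2 + W\right) - 3\right)^{2} = \left(-1 + W\right)^{2}$)
$\frac{1}{975 + Y{\left(y{\left(4 \right)},7 \right)}} = \frac{1}{975 + \left(-1 + 7\right)^{2}} = \frac{1}{975 + 6^{2}} = \frac{1}{975 + 36} = \frac{1}{1011}$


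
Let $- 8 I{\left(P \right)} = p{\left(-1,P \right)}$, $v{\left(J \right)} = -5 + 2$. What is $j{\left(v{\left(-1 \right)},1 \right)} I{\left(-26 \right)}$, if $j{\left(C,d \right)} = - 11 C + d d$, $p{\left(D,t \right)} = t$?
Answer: $\frac{221}{2} \approx 110.5$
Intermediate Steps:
$v{\left(J \right)} = -3$
$I{\left(P \right)} = - \frac{P}{8}$
$j{\left(C,d \right)} = d^{2} - 11 C$ ($j{\left(C,d \right)} = - 11 C + d^{2} = d^{2} - 11 C$)
$j{\left(v{\left(-1 \right)},1 \right)} I{\left(-26 \right)} = \left(1^{2} - -33\right) \left(\left(- \frac{1}{8}\right) \left(-26\right)\right) = \left(1 + 33\right) \frac{13}{4} = 34 \cdot \frac{13}{4} = \frac{221}{2}$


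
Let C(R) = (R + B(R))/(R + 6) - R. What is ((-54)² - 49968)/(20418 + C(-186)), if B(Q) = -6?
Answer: -176445/77269 ≈ -2.2835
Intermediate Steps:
C(R) = -R + (-6 + R)/(6 + R) (C(R) = (R - 6)/(R + 6) - R = (-6 + R)/(6 + R) - R = -R + (-6 + R)/(6 + R))
((-54)² - 49968)/(20418 + C(-186)) = ((-54)² - 49968)/(20418 + (-6 - 1*(-186)² - 5*(-186))/(6 - 186)) = (2916 - 49968)/(20418 + (-6 - 1*34596 + 930)/(-180)) = -47052/(20418 - (-6 - 34596 + 930)/180) = -47052/(20418 - 1/180*(-33672)) = -47052/(20418 + 2806/15) = -47052/309076/15 = -47052*15/309076 = -176445/77269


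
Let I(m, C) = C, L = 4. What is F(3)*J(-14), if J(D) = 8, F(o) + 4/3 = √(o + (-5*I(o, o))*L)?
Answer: -32/3 + 8*I*√57 ≈ -10.667 + 60.399*I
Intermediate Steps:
F(o) = -4/3 + √19*√(-o) (F(o) = -4/3 + √(o - 5*o*4) = -4/3 + √(o - 20*o) = -4/3 + √(-19*o) = -4/3 + √19*√(-o))
F(3)*J(-14) = (-4/3 + √19*√(-1*3))*8 = (-4/3 + √19*√(-3))*8 = (-4/3 + √19*(I*√3))*8 = (-4/3 + I*√57)*8 = -32/3 + 8*I*√57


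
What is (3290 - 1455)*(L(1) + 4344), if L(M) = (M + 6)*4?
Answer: 8022620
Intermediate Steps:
L(M) = 24 + 4*M (L(M) = (6 + M)*4 = 24 + 4*M)
(3290 - 1455)*(L(1) + 4344) = (3290 - 1455)*((24 + 4*1) + 4344) = 1835*((24 + 4) + 4344) = 1835*(28 + 4344) = 1835*4372 = 8022620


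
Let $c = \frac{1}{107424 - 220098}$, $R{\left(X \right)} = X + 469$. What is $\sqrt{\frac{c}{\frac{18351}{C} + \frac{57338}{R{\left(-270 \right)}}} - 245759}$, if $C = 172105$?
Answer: $\frac{i \sqrt{304053695158457620586389207858939734}}{1112296132788486} \approx 495.74 i$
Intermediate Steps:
$R{\left(X \right)} = 469 + X$
$c = - \frac{1}{112674}$ ($c = \frac{1}{-112674} = - \frac{1}{112674} \approx -8.8752 \cdot 10^{-6}$)
$\sqrt{\frac{c}{\frac{18351}{C} + \frac{57338}{R{\left(-270 \right)}}} - 245759} = \sqrt{- \frac{1}{112674 \left(\frac{18351}{172105} + \frac{57338}{469 - 270}\right)} - 245759} = \sqrt{- \frac{1}{112674 \left(18351 \cdot \frac{1}{172105} + \frac{57338}{199}\right)} - 245759} = \sqrt{- \frac{1}{112674 \left(\frac{18351}{172105} + 57338 \cdot \frac{1}{199}\right)} - 245759} = \sqrt{- \frac{1}{112674 \left(\frac{18351}{172105} + \frac{57338}{199}\right)} - 245759} = \sqrt{- \frac{1}{112674 \cdot \frac{9871808339}{34248895}} - 245759} = \sqrt{\left(- \frac{1}{112674}\right) \frac{34248895}{9871808339} - 245759} = \sqrt{- \frac{34248895}{1112296132788486} - 245759} = \sqrt{- \frac{273356785297999779769}{1112296132788486}} = \frac{i \sqrt{304053695158457620586389207858939734}}{1112296132788486}$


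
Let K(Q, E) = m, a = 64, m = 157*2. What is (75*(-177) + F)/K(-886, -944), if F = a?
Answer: -13211/314 ≈ -42.073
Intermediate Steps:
m = 314
K(Q, E) = 314
F = 64
(75*(-177) + F)/K(-886, -944) = (75*(-177) + 64)/314 = (-13275 + 64)*(1/314) = -13211*1/314 = -13211/314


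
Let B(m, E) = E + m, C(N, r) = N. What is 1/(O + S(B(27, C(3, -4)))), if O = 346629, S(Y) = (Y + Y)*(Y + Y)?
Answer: 1/350229 ≈ 2.8553e-6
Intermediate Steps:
S(Y) = 4*Y**2 (S(Y) = (2*Y)*(2*Y) = 4*Y**2)
1/(O + S(B(27, C(3, -4)))) = 1/(346629 + 4*(3 + 27)**2) = 1/(346629 + 4*30**2) = 1/(346629 + 4*900) = 1/(346629 + 3600) = 1/350229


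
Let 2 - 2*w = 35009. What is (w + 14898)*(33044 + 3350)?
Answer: -94824567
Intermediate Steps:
w = -35007/2 (w = 1 - 1/2*35009 = 1 - 35009/2 = -35007/2 ≈ -17504.)
(w + 14898)*(33044 + 3350) = (-35007/2 + 14898)*(33044 + 3350) = -5211/2*36394 = -94824567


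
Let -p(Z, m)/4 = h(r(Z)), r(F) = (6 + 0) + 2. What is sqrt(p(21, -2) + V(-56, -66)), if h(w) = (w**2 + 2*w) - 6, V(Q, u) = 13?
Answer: I*sqrt(283) ≈ 16.823*I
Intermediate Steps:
r(F) = 8 (r(F) = 6 + 2 = 8)
h(w) = -6 + w**2 + 2*w
p(Z, m) = -296 (p(Z, m) = -4*(-6 + 8**2 + 2*8) = -4*(-6 + 64 + 16) = -4*74 = -296)
sqrt(p(21, -2) + V(-56, -66)) = sqrt(-296 + 13) = sqrt(-283) = I*sqrt(283)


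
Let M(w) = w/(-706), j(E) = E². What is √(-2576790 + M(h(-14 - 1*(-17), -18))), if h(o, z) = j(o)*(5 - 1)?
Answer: 6*I*√8919200874/353 ≈ 1605.2*I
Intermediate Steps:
h(o, z) = 4*o² (h(o, z) = o²*(5 - 1) = o²*4 = 4*o²)
M(w) = -w/706 (M(w) = w*(-1/706) = -w/706)
√(-2576790 + M(h(-14 - 1*(-17), -18))) = √(-2576790 - 2*(-14 - 1*(-17))²/353) = √(-2576790 - 2*(-14 + 17)²/353) = √(-2576790 - 2*3²/353) = √(-2576790 - 2*9/353) = √(-2576790 - 1/706*36) = √(-2576790 - 18/353) = √(-909606888/353) = 6*I*√8919200874/353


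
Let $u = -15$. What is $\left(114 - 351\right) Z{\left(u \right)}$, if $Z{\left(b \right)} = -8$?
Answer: $1896$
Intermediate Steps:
$\left(114 - 351\right) Z{\left(u \right)} = \left(114 - 351\right) \left(-8\right) = \left(-237\right) \left(-8\right) = 1896$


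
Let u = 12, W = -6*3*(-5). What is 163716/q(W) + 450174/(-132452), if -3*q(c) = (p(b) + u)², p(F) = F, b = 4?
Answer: -4073048715/2119232 ≈ -1921.9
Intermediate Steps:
W = 90 (W = -18*(-5) = 90)
q(c) = -256/3 (q(c) = -(4 + 12)²/3 = -⅓*16² = -⅓*256 = -256/3)
163716/q(W) + 450174/(-132452) = 163716/(-256/3) + 450174/(-132452) = 163716*(-3/256) + 450174*(-1/132452) = -122787/64 - 225087/66226 = -4073048715/2119232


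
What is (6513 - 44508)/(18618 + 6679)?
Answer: -37995/25297 ≈ -1.5020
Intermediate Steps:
(6513 - 44508)/(18618 + 6679) = -37995/25297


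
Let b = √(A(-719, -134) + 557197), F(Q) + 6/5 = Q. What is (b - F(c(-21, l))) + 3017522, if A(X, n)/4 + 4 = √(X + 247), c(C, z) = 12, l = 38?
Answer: 15087556/5 + √(557181 + 8*I*√118) ≈ 3.0183e+6 + 0.058211*I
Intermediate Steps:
A(X, n) = -16 + 4*√(247 + X) (A(X, n) = -16 + 4*√(X + 247) = -16 + 4*√(247 + X))
F(Q) = -6/5 + Q
b = √(557181 + 8*I*√118) (b = √((-16 + 4*√(247 - 719)) + 557197) = √((-16 + 4*√(-472)) + 557197) = √((-16 + 4*(2*I*√118)) + 557197) = √((-16 + 8*I*√118) + 557197) = √(557181 + 8*I*√118) ≈ 746.45 + 0.058*I)
(b - F(c(-21, l))) + 3017522 = (√(557181 + 8*I*√118) - (-6/5 + 12)) + 3017522 = (√(557181 + 8*I*√118) - 1*54/5) + 3017522 = (√(557181 + 8*I*√118) - 54/5) + 3017522 = (-54/5 + √(557181 + 8*I*√118)) + 3017522 = 15087556/5 + √(557181 + 8*I*√118)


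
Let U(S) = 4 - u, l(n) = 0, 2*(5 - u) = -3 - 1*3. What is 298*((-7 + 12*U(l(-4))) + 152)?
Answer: 28906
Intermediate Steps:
u = 8 (u = 5 - (-3 - 1*3)/2 = 5 - (-3 - 3)/2 = 5 - 1/2*(-6) = 5 + 3 = 8)
U(S) = -4 (U(S) = 4 - 1*8 = 4 - 8 = -4)
298*((-7 + 12*U(l(-4))) + 152) = 298*((-7 + 12*(-4)) + 152) = 298*((-7 - 48) + 152) = 298*(-55 + 152) = 298*97 = 28906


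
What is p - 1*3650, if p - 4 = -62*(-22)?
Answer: -2282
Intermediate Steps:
p = 1368 (p = 4 - 62*(-22) = 4 - 1*(-1364) = 4 + 1364 = 1368)
p - 1*3650 = 1368 - 1*3650 = 1368 - 3650 = -2282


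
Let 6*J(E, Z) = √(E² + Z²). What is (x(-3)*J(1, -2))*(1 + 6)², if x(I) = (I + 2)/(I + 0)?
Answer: 49*√5/18 ≈ 6.0871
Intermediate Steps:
x(I) = (2 + I)/I
J(E, Z) = √(E² + Z²)/6
(x(-3)*J(1, -2))*(1 + 6)² = (((2 - 3)/(-3))*(√(1² + (-2)²)/6))*(1 + 6)² = ((-⅓*(-1))*(√(1 + 4)/6))*7² = ((√5/6)/3)*49 = (√5/18)*49 = 49*√5/18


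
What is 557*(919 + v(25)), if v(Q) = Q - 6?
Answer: 522466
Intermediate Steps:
v(Q) = -6 + Q
557*(919 + v(25)) = 557*(919 + (-6 + 25)) = 557*(919 + 19) = 557*938 = 522466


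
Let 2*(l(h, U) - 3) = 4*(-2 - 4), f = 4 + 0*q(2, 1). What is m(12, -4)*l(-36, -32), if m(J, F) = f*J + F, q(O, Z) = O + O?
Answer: -396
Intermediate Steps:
q(O, Z) = 2*O
f = 4 (f = 4 + 0*(2*2) = 4 + 0*4 = 4 + 0 = 4)
l(h, U) = -9 (l(h, U) = 3 + (4*(-2 - 4))/2 = 3 + (4*(-6))/2 = 3 + (½)*(-24) = 3 - 12 = -9)
m(J, F) = F + 4*J (m(J, F) = 4*J + F = F + 4*J)
m(12, -4)*l(-36, -32) = (-4 + 4*12)*(-9) = (-4 + 48)*(-9) = 44*(-9) = -396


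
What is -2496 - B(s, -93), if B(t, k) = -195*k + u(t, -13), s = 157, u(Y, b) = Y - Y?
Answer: -20631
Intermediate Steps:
u(Y, b) = 0
B(t, k) = -195*k (B(t, k) = -195*k + 0 = -195*k)
-2496 - B(s, -93) = -2496 - (-195)*(-93) = -2496 - 1*18135 = -2496 - 18135 = -20631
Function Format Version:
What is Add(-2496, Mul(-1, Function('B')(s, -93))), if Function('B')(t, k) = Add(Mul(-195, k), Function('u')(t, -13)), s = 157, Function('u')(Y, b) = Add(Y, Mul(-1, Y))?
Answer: -20631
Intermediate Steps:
Function('u')(Y, b) = 0
Function('B')(t, k) = Mul(-195, k) (Function('B')(t, k) = Add(Mul(-195, k), 0) = Mul(-195, k))
Add(-2496, Mul(-1, Function('B')(s, -93))) = Add(-2496, Mul(-1, Mul(-195, -93))) = Add(-2496, Mul(-1, 18135)) = Add(-2496, -18135) = -20631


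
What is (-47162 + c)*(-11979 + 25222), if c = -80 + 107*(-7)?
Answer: -635544813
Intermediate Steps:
c = -829 (c = -80 - 749 = -829)
(-47162 + c)*(-11979 + 25222) = (-47162 - 829)*(-11979 + 25222) = -47991*13243 = -635544813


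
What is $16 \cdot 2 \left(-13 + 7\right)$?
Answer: $-192$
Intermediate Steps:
$16 \cdot 2 \left(-13 + 7\right) = 16 \cdot 2 \left(-6\right) = 16 \left(-12\right) = -192$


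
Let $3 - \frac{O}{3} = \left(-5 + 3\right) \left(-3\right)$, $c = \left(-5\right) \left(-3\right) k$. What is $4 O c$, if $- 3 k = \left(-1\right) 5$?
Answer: $-900$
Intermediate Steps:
$k = \frac{5}{3}$ ($k = - \frac{\left(-1\right) 5}{3} = \left(- \frac{1}{3}\right) \left(-5\right) = \frac{5}{3} \approx 1.6667$)
$c = 25$ ($c = \left(-5\right) \left(-3\right) \frac{5}{3} = 15 \cdot \frac{5}{3} = 25$)
$O = -9$ ($O = 9 - 3 \left(-5 + 3\right) \left(-3\right) = 9 - 3 \left(\left(-2\right) \left(-3\right)\right) = 9 - 18 = -9$)
$4 O c = 4 \left(-9\right) 25 = \left(-36\right) 25 = -900$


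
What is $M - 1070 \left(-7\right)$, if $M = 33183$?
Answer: $40673$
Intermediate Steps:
$M - 1070 \left(-7\right) = 33183 - 1070 \left(-7\right) = 33183 - -7490 = 33183 + 7490 = 40673$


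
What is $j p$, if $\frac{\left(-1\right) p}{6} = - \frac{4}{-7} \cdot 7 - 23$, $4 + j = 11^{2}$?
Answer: $13338$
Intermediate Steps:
$j = 117$ ($j = -4 + 11^{2} = -4 + 121 = 117$)
$p = 114$ ($p = - 6 \left(- \frac{4}{-7} \cdot 7 - 23\right) = - 6 \left(\left(-4\right) \left(- \frac{1}{7}\right) 7 - 23\right) = - 6 \left(\frac{4}{7} \cdot 7 - 23\right) = - 6 \left(4 - 23\right) = \left(-6\right) \left(-19\right) = 114$)
$j p = 117 \cdot 114 = 13338$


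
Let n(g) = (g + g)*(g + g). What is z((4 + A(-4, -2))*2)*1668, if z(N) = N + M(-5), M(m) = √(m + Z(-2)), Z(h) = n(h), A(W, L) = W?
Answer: 1668*√11 ≈ 5532.1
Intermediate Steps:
n(g) = 4*g² (n(g) = (2*g)*(2*g) = 4*g²)
Z(h) = 4*h²
M(m) = √(16 + m) (M(m) = √(m + 4*(-2)²) = √(m + 4*4) = √(m + 16) = √(16 + m))
z(N) = N + √11 (z(N) = N + √(16 - 5) = N + √11)
z((4 + A(-4, -2))*2)*1668 = ((4 - 4)*2 + √11)*1668 = (0*2 + √11)*1668 = (0 + √11)*1668 = √11*1668 = 1668*√11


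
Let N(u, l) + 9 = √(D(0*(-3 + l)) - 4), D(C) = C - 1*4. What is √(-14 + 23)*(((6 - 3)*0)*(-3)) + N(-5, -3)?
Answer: -9 + 2*I*√2 ≈ -9.0 + 2.8284*I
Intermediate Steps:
D(C) = -4 + C (D(C) = C - 4 = -4 + C)
N(u, l) = -9 + 2*I*√2 (N(u, l) = -9 + √((-4 + 0*(-3 + l)) - 4) = -9 + √((-4 + 0) - 4) = -9 + √(-4 - 4) = -9 + √(-8) = -9 + 2*I*√2)
√(-14 + 23)*(((6 - 3)*0)*(-3)) + N(-5, -3) = √(-14 + 23)*(((6 - 3)*0)*(-3)) + (-9 + 2*I*√2) = √9*((3*0)*(-3)) + (-9 + 2*I*√2) = 3*(0*(-3)) + (-9 + 2*I*√2) = 3*0 + (-9 + 2*I*√2) = 0 + (-9 + 2*I*√2) = -9 + 2*I*√2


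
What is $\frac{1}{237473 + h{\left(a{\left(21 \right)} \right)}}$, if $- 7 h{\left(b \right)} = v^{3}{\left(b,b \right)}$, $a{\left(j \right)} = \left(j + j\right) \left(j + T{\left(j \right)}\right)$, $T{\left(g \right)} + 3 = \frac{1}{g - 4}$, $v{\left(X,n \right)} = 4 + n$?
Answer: $- \frac{34391}{2169623327185} \approx -1.5851 \cdot 10^{-8}$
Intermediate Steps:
$T{\left(g \right)} = -3 + \frac{1}{-4 + g}$ ($T{\left(g \right)} = -3 + \frac{1}{g - 4} = -3 + \frac{1}{-4 + g}$)
$a{\left(j \right)} = 2 j \left(j + \frac{13 - 3 j}{-4 + j}\right)$ ($a{\left(j \right)} = \left(j + j\right) \left(j + \frac{13 - 3 j}{-4 + j}\right) = 2 j \left(j + \frac{13 - 3 j}{-4 + j}\right)$)
$h{\left(b \right)} = - \frac{\left(4 + b\right)^{3}}{7}$
$\frac{1}{237473 + h{\left(a{\left(21 \right)} \right)}} = \frac{1}{237473 - \frac{\left(4 + 2 \cdot 21 \frac{1}{-4 + 21} \left(13 + 21^{2} - 147\right)\right)^{3}}{7}} = \frac{1}{237473 - \frac{\left(4 + 2 \cdot 21 \cdot \frac{1}{17} \left(13 + 441 - 147\right)\right)^{3}}{7}} = \frac{1}{237473 - \frac{\left(4 + 2 \cdot 21 \cdot \frac{1}{17} \cdot 307\right)^{3}}{7}} = \frac{1}{237473 - \frac{\left(4 + \frac{12894}{17}\right)^{3}}{7}} = \frac{1}{237473 - \frac{\left(\frac{12962}{17}\right)^{3}}{7}} = \frac{1}{237473 - \frac{2177790261128}{34391}} = \frac{1}{- \frac{2169623327185}{34391}} = - \frac{34391}{2169623327185}$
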